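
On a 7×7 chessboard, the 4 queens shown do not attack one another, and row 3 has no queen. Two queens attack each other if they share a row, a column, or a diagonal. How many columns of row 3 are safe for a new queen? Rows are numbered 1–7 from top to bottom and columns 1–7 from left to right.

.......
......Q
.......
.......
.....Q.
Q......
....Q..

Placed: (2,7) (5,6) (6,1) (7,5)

2

(2,7) attacks row 3 at column 7 and diagonals 6.
(5,6) attacks row 3 at column 6 and diagonals 4.
(6,1) attacks row 3 at column 1 and diagonals 4.
(7,5) attacks row 3 at column 5 and diagonals 1.
Attacked columns: {1, 4, 5, 6, 7}. Safe: {2, 3}.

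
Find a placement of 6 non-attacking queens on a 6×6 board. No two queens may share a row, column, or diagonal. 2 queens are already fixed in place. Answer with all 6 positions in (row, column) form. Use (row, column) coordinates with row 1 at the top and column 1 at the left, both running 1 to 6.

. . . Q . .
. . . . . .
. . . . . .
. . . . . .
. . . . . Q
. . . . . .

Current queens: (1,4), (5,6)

Row 2: attacked by (1,4)→{3,4,5}; (5,6)→{3,6}. Safe: 1, 2. Place at column 1.
Row 3: attacked by (1,4)→{2,4,6}; (2,1)→{1,2}; (5,6)→{4,6}. Safe: 3, 5. Place at column 5.
Row 4: attacked by (1,4)→{1,4}; (2,1)→{1,3}; (3,5)→{4,5,6}; (5,6)→{5,6}. Safe: 2. Place at column 2.
Row 6: attacked by (1,4)→{4}; (2,1)→{1,5}; (3,5)→{2,5}; (4,2)→{2,4}; (5,6)→{5,6}. Safe: 3. Place at column 3.
Columns [4, 1, 5, 2, 6, 3], r−c [-3, 1, -2, 2, -1, 3], r+c [5, 3, 8, 6, 11, 9] are all distinct, so no two queens attack.

(1,4) (2,1) (3,5) (4,2) (5,6) (6,3)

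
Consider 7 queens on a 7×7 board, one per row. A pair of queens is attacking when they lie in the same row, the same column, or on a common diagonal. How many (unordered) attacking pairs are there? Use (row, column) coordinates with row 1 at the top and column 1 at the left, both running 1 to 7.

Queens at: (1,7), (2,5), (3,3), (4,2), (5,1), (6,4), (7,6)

4

Same diagonal: (3,3)–(4,2) (|3−4| = |3−2| = 1); (3,3)–(5,1) (|3−5| = |3−1| = 2); (4,2)–(5,1) (|4−5| = |2−1| = 1); (4,2)–(6,4) (|4−6| = |2−4| = 2).
Total attacking pairs: 4.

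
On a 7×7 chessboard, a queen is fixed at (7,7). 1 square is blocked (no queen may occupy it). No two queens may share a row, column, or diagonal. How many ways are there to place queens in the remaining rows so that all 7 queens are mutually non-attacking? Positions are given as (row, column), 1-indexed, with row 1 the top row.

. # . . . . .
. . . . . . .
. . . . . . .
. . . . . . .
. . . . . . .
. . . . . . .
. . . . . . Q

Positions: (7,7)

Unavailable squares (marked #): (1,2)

Branch on row 1: col 3 → 1; col 4 → 1; col 5 → 1; col 6 → 0.
Sum: 1 + 1 + 1 + 0 = 3.

3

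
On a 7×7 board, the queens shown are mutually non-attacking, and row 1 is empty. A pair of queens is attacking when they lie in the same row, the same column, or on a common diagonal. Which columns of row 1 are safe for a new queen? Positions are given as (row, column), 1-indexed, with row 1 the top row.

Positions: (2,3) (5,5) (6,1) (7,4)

columns 7

(2,3) attacks row 1 at column 3 and diagonals 2, 4.
(5,5) attacks row 1 at column 5 and diagonals 1.
(6,1) attacks row 1 at column 1 and diagonals 6.
(7,4) attacks row 1 at column 4.
Attacked columns: {1, 2, 3, 4, 5, 6}. Safe: {7}.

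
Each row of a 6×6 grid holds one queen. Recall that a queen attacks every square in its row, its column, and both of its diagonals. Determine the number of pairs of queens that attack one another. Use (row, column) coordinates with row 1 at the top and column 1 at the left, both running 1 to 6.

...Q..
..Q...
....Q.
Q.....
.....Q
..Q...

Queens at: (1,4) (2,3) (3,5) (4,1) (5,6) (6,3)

6

Same column: (2,3)–(6,3) (column 3).
Same diagonal: (1,4)–(2,3) (|1−2| = |4−3| = 1); (1,4)–(4,1) (|1−4| = |4−1| = 3); (2,3)–(4,1) (|2−4| = |3−1| = 2); (2,3)–(5,6) (|2−5| = |3−6| = 3); (4,1)–(6,3) (|4−6| = |1−3| = 2).
Total attacking pairs: 6.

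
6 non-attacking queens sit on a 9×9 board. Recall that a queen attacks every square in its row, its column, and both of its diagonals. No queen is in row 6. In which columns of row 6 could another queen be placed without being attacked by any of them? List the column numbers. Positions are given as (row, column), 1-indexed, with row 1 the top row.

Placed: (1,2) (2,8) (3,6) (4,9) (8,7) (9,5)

columns 1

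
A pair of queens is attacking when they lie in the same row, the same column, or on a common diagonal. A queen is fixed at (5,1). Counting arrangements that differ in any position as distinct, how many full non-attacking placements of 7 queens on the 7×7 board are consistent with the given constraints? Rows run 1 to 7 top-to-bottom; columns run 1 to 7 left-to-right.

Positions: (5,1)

6

Branch on row 1: col 2 → 2; col 3 → 1; col 4 → 0; col 6 → 2; col 7 → 1.
Sum: 2 + 1 + 0 + 2 + 1 = 6.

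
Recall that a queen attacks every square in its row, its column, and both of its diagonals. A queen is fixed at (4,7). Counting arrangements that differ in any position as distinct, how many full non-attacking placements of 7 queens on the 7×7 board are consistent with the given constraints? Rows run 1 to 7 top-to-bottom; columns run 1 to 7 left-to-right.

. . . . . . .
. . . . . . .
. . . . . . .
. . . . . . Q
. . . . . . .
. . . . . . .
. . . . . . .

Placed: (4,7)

6

Branch on row 1: col 1 → 1; col 2 → 2; col 3 → 0; col 5 → 1; col 6 → 2.
Sum: 1 + 2 + 0 + 1 + 2 = 6.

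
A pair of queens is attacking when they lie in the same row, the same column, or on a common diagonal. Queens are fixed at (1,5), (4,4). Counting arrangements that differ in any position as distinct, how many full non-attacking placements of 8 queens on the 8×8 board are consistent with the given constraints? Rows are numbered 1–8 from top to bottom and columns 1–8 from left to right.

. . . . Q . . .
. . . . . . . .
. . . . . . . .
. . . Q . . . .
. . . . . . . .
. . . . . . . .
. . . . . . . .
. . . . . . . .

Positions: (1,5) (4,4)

Branch on row 2: col 1 → 1; col 3 → 1; col 7 → 2; col 8 → 0.
Sum: 1 + 1 + 2 + 0 = 4.

4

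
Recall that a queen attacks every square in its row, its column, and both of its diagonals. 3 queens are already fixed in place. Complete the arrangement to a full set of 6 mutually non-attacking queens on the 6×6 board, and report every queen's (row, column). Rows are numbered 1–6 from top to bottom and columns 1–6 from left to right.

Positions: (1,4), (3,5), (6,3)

(1,4) (2,1) (3,5) (4,2) (5,6) (6,3)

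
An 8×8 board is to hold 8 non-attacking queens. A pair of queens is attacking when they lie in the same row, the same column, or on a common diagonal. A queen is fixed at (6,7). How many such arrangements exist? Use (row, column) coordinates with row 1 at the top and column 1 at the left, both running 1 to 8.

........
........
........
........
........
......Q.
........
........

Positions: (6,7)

Branch on row 1: col 1 → 1; col 3 → 4; col 4 → 3; col 5 → 3; col 6 → 2; col 8 → 1.
Sum: 1 + 4 + 3 + 3 + 2 + 1 = 14.

14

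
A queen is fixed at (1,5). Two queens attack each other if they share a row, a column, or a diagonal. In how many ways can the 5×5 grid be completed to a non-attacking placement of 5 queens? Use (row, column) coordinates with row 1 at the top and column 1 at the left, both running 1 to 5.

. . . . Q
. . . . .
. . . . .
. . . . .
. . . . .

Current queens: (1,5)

Branch on row 2: col 1 → 0; col 2 → 1; col 3 → 1.
Sum: 0 + 1 + 1 = 2.

2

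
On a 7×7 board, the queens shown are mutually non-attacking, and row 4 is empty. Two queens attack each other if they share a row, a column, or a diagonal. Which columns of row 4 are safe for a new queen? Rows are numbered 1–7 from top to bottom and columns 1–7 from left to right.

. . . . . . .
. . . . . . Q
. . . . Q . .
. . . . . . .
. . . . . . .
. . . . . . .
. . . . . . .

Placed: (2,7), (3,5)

columns 1, 2, 3

(2,7) attacks row 4 at column 7 and diagonals 5.
(3,5) attacks row 4 at column 5 and diagonals 4, 6.
Attacked columns: {4, 5, 6, 7}. Safe: {1, 2, 3}.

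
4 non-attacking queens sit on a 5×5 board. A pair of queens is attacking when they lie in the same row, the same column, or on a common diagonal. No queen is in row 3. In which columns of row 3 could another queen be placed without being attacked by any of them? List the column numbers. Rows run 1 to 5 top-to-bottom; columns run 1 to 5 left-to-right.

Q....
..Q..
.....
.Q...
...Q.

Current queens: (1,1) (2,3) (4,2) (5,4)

columns 5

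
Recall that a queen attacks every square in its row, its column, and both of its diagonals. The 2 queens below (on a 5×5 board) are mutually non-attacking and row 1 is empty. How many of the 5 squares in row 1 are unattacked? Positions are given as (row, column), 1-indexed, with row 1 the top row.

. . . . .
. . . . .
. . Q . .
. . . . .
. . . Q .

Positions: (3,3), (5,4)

1

(3,3) attacks row 1 at column 3 and diagonals 1, 5.
(5,4) attacks row 1 at column 4.
Attacked columns: {1, 3, 4, 5}. Safe: {2}.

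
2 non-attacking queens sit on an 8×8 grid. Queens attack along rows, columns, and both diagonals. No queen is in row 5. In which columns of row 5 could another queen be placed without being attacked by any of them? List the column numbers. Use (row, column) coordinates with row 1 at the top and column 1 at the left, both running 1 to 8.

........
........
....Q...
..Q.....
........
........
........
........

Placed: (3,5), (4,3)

columns 1, 6, 8

(3,5) attacks row 5 at column 5 and diagonals 3, 7.
(4,3) attacks row 5 at column 3 and diagonals 2, 4.
Attacked columns: {2, 3, 4, 5, 7}. Safe: {1, 6, 8}.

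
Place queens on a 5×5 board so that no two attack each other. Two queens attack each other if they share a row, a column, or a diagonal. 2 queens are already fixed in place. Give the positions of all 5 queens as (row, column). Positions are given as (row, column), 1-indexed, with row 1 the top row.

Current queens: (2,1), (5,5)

Row 1: attacked by (2,1)→{1,2}; (5,5)→{1,5}. Safe: 3, 4. Place at column 3.
Row 3: attacked by (1,3)→{1,3,5}; (2,1)→{1,2}; (5,5)→{3,5}. Safe: 4. Place at column 4.
Row 4: attacked by (1,3)→{3}; (2,1)→{1,3}; (3,4)→{3,4,5}; (5,5)→{4,5}. Safe: 2. Place at column 2.
Columns [3, 1, 4, 2, 5], r−c [-2, 1, -1, 2, 0], r+c [4, 3, 7, 6, 10] are all distinct, so no two queens attack.

(1,3) (2,1) (3,4) (4,2) (5,5)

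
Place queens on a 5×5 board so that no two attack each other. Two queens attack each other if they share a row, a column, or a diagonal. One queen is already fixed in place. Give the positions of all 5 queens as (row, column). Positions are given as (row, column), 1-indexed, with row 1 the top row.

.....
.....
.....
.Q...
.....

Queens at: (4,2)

Row 1: attacked by (4,2)→{2,5}. Safe: 1, 3, 4. Place at column 1.
Row 2: attacked by (1,1)→{1,2}; (4,2)→{2,4}. Safe: 3, 5. Place at column 3.
Row 3: attacked by (1,1)→{1,3}; (2,3)→{2,3,4}; (4,2)→{1,2,3}. Safe: 5. Place at column 5.
Row 5: attacked by (1,1)→{1,5}; (2,3)→{3}; (3,5)→{3,5}; (4,2)→{1,2,3}. Safe: 4. Place at column 4.
Columns [1, 3, 5, 2, 4], r−c [0, -1, -2, 2, 1], r+c [2, 5, 8, 6, 9] are all distinct, so no two queens attack.

(1,1) (2,3) (3,5) (4,2) (5,4)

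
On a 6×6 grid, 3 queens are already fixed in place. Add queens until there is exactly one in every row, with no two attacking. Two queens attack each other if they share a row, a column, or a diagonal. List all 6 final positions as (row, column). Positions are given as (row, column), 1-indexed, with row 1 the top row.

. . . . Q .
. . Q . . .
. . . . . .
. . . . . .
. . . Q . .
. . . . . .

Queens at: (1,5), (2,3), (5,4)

(1,5) (2,3) (3,1) (4,6) (5,4) (6,2)

Row 3: attacked by (1,5)→{3,5}; (2,3)→{2,3,4}; (5,4)→{2,4,6}. Safe: 1. Place at column 1.
Row 4: attacked by (1,5)→{2,5}; (2,3)→{1,3,5}; (3,1)→{1,2}; (5,4)→{3,4,5}. Safe: 6. Place at column 6.
Row 6: attacked by (1,5)→{5}; (2,3)→{3}; (3,1)→{1,4}; (4,6)→{4,6}; (5,4)→{3,4,5}. Safe: 2. Place at column 2.
Columns [5, 3, 1, 6, 4, 2], r−c [-4, -1, 2, -2, 1, 4], r+c [6, 5, 4, 10, 9, 8] are all distinct, so no two queens attack.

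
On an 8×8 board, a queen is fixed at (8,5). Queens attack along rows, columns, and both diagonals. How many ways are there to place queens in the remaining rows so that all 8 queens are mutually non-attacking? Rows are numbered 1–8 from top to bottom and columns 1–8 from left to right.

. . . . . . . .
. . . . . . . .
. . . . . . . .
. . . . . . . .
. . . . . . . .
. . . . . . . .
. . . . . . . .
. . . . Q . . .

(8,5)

18

Branch on row 1: col 1 → 1; col 2 → 3; col 3 → 4; col 4 → 3; col 6 → 3; col 7 → 3; col 8 → 1.
Sum: 1 + 3 + 4 + 3 + 3 + 3 + 1 = 18.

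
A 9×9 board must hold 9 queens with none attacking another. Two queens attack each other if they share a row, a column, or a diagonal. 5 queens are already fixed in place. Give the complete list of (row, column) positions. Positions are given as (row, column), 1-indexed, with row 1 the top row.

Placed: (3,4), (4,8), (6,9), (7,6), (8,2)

(1,1) (2,7) (3,4) (4,8) (5,3) (6,9) (7,6) (8,2) (9,5)

Row 1: attacked by (3,4)→{2,4,6}; (4,8)→{5,8}; (6,9)→{4,9}; (7,6)→{6}; (8,2)→{2,9}. Safe: 1, 3, 7. Place at column 1.
Row 2: attacked by (1,1)→{1,2}; (3,4)→{3,4,5}; (4,8)→{6,8}; (6,9)→{5,9}; (7,6)→{1,6}; (8,2)→{2,8}. Safe: 7. Place at column 7.
Row 5: attacked by (1,1)→{1,5}; (2,7)→{4,7}; (3,4)→{2,4,6}; (4,8)→{7,8,9}; (6,9)→{8,9}; (7,6)→{4,6,8}; (8,2)→{2,5}. Safe: 3. Place at column 3.
Row 9: attacked by (1,1)→{1,9}; (2,7)→{7}; (3,4)→{4}; (4,8)→{3,8}; (5,3)→{3,7}; (6,9)→{6,9}; (7,6)→{4,6,8}; (8,2)→{1,2,3}. Safe: 5. Place at column 5.
Columns [1, 7, 4, 8, 3, 9, 6, 2, 5], r−c [0, -5, -1, -4, 2, -3, 1, 6, 4], r+c [2, 9, 7, 12, 8, 15, 13, 10, 14] are all distinct, so no two queens attack.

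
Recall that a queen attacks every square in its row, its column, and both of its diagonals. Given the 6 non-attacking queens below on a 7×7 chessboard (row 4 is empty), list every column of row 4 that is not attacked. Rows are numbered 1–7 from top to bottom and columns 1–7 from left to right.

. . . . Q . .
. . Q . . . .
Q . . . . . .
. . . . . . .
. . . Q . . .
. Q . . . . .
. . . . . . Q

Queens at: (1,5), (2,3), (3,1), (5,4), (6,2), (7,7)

columns 6

(1,5) attacks row 4 at column 5 and diagonals 2.
(2,3) attacks row 4 at column 3 and diagonals 1, 5.
(3,1) attacks row 4 at column 1 and diagonals 2.
(5,4) attacks row 4 at column 4 and diagonals 3, 5.
(6,2) attacks row 4 at column 2 and diagonals 4.
(7,7) attacks row 4 at column 7 and diagonals 4.
Attacked columns: {1, 2, 3, 4, 5, 7}. Safe: {6}.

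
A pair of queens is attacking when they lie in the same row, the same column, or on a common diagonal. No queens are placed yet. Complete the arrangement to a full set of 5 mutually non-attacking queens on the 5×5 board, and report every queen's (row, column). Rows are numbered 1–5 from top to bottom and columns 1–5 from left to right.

Row 1: Safe: 1, 2, 3, 4, 5. Place at column 4.
Row 2: attacked by (1,4)→{3,4,5}. Safe: 1, 2. Place at column 2.
Row 3: attacked by (1,4)→{2,4}; (2,2)→{1,2,3}. Safe: 5. Place at column 5.
Row 4: attacked by (1,4)→{1,4}; (2,2)→{2,4}; (3,5)→{4,5}. Safe: 3. Place at column 3.
Row 5: attacked by (1,4)→{4}; (2,2)→{2,5}; (3,5)→{3,5}; (4,3)→{2,3,4}. Safe: 1. Place at column 1.
Columns [4, 2, 5, 3, 1], r−c [-3, 0, -2, 1, 4], r+c [5, 4, 8, 7, 6] are all distinct, so no two queens attack.

(1,4) (2,2) (3,5) (4,3) (5,1)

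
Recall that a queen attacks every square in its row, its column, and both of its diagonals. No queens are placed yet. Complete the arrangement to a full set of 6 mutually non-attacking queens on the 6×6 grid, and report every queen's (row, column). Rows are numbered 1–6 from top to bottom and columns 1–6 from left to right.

(1,5) (2,3) (3,1) (4,6) (5,4) (6,2)

Row 1: Safe: 1, 2, 3, 4, 5, 6. Place at column 5.
Row 2: attacked by (1,5)→{4,5,6}. Safe: 1, 2, 3. Place at column 3.
Row 3: attacked by (1,5)→{3,5}; (2,3)→{2,3,4}. Safe: 1, 6. Place at column 1.
Row 4: attacked by (1,5)→{2,5}; (2,3)→{1,3,5}; (3,1)→{1,2}. Safe: 4, 6. Place at column 6.
Row 5: attacked by (1,5)→{1,5}; (2,3)→{3,6}; (3,1)→{1,3}; (4,6)→{5,6}. Safe: 2, 4. Place at column 4.
Row 6: attacked by (1,5)→{5}; (2,3)→{3}; (3,1)→{1,4}; (4,6)→{4,6}; (5,4)→{3,4,5}. Safe: 2. Place at column 2.
Columns [5, 3, 1, 6, 4, 2], r−c [-4, -1, 2, -2, 1, 4], r+c [6, 5, 4, 10, 9, 8] are all distinct, so no two queens attack.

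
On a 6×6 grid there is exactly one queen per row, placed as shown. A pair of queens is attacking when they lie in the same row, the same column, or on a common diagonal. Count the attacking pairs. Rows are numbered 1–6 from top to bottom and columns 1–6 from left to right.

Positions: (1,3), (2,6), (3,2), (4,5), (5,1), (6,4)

All columns are distinct and no two queens satisfy |Δrow| = |Δcol|, so no pair attacks.

0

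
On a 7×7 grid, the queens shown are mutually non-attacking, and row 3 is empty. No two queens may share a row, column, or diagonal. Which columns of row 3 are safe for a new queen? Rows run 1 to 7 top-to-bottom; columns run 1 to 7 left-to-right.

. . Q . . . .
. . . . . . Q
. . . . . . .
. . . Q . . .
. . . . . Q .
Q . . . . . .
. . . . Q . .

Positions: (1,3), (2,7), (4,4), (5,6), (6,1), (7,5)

columns 2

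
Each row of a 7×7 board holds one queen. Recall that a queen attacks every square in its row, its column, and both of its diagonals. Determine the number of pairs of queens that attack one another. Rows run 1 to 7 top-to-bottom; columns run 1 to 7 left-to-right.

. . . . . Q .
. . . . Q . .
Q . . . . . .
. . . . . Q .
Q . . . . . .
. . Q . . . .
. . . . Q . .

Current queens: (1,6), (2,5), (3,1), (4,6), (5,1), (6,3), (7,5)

5

Same column: (1,6)–(4,6) (column 6); (2,5)–(7,5) (column 5); (3,1)–(5,1) (column 1).
Same diagonal: (1,6)–(2,5) (|1−2| = |6−5| = 1); (3,1)–(7,5) (|3−7| = |1−5| = 4).
Total attacking pairs: 5.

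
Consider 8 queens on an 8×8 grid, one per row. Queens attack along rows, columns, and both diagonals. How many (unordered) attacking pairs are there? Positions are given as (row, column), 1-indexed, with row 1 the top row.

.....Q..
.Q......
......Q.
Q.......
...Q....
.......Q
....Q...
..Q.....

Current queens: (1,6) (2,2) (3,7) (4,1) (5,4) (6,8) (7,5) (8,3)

All columns are distinct and no two queens satisfy |Δrow| = |Δcol|, so no pair attacks.

0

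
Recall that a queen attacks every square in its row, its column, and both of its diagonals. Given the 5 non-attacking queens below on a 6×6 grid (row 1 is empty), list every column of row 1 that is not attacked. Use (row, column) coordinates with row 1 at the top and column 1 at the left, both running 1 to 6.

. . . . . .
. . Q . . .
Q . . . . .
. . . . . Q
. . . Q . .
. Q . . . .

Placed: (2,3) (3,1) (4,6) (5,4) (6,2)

columns 5

(2,3) attacks row 1 at column 3 and diagonals 2, 4.
(3,1) attacks row 1 at column 1 and diagonals 3.
(4,6) attacks row 1 at column 6 and diagonals 3.
(5,4) attacks row 1 at column 4.
(6,2) attacks row 1 at column 2.
Attacked columns: {1, 2, 3, 4, 6}. Safe: {5}.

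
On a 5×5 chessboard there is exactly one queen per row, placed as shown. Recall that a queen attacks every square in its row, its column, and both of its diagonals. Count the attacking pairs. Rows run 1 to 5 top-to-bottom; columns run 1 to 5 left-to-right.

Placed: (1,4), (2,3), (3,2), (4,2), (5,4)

Same column: (1,4)–(5,4) (column 4); (3,2)–(4,2) (column 2).
Same diagonal: (1,4)–(2,3) (|1−2| = |4−3| = 1); (1,4)–(3,2) (|1−3| = |4−2| = 2); (2,3)–(3,2) (|2−3| = |3−2| = 1); (3,2)–(5,4) (|3−5| = |2−4| = 2).
Total attacking pairs: 6.

6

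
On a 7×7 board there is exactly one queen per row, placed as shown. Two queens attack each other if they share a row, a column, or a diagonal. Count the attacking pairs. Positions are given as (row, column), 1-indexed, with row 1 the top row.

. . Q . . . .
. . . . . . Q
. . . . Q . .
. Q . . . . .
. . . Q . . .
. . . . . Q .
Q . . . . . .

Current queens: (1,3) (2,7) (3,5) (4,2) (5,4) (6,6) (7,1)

3

Same diagonal: (1,3)–(3,5) (|1−3| = |3−5| = 2); (2,7)–(5,4) (|2−5| = |7−4| = 3); (3,5)–(7,1) (|3−7| = |5−1| = 4).
Total attacking pairs: 3.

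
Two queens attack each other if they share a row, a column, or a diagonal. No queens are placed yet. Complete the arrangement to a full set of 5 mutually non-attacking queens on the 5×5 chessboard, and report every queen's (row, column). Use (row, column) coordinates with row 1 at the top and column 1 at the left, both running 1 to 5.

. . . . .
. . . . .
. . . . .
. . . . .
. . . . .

Row 1: Safe: 1, 2, 3, 4, 5. Place at column 2.
Row 2: attacked by (1,2)→{1,2,3}. Safe: 4, 5. Place at column 5.
Row 3: attacked by (1,2)→{2,4}; (2,5)→{4,5}. Safe: 1, 3. Place at column 3.
Row 4: attacked by (1,2)→{2,5}; (2,5)→{3,5}; (3,3)→{2,3,4}. Safe: 1. Place at column 1.
Row 5: attacked by (1,2)→{2}; (2,5)→{2,5}; (3,3)→{1,3,5}; (4,1)→{1,2}. Safe: 4. Place at column 4.
Columns [2, 5, 3, 1, 4], r−c [-1, -3, 0, 3, 1], r+c [3, 7, 6, 5, 9] are all distinct, so no two queens attack.

(1,2) (2,5) (3,3) (4,1) (5,4)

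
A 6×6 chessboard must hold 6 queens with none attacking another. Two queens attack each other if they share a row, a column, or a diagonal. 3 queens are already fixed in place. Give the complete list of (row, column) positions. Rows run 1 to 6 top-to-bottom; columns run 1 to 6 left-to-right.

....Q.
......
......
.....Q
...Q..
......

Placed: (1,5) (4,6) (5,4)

(1,5) (2,3) (3,1) (4,6) (5,4) (6,2)

Row 2: attacked by (1,5)→{4,5,6}; (4,6)→{4,6}; (5,4)→{1,4}. Safe: 2, 3. Place at column 3.
Row 3: attacked by (1,5)→{3,5}; (2,3)→{2,3,4}; (4,6)→{5,6}; (5,4)→{2,4,6}. Safe: 1. Place at column 1.
Row 6: attacked by (1,5)→{5}; (2,3)→{3}; (3,1)→{1,4}; (4,6)→{4,6}; (5,4)→{3,4,5}. Safe: 2. Place at column 2.
Columns [5, 3, 1, 6, 4, 2], r−c [-4, -1, 2, -2, 1, 4], r+c [6, 5, 4, 10, 9, 8] are all distinct, so no two queens attack.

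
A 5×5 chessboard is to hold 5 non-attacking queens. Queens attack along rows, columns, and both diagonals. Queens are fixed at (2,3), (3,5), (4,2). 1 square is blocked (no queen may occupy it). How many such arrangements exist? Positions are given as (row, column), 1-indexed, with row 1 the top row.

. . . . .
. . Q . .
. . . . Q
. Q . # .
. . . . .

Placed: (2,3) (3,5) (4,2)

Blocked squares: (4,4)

Branch on row 1: col 1 → 1.
Sum: 1 = 1.

1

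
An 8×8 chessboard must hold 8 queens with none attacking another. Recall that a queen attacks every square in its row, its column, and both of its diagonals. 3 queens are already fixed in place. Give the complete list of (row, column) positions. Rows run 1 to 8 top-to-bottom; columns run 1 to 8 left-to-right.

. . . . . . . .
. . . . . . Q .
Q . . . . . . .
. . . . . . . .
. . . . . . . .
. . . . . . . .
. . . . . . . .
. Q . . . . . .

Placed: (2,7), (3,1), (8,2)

Row 1: attacked by (2,7)→{6,7,8}; (3,1)→{1,3}; (8,2)→{2}. Safe: 4, 5. Place at column 5.
Row 4: attacked by (1,5)→{2,5,8}; (2,7)→{5,7}; (3,1)→{1,2}; (8,2)→{2,6}. Safe: 3, 4. Place at column 3.
Row 5: attacked by (1,5)→{1,5}; (2,7)→{4,7}; (3,1)→{1,3}; (4,3)→{2,3,4}; (8,2)→{2,5}. Safe: 6, 8. Place at column 8.
Row 6: attacked by (1,5)→{5}; (2,7)→{3,7}; (3,1)→{1,4}; (4,3)→{1,3,5}; (5,8)→{7,8}; (8,2)→{2,4}. Safe: 6. Place at column 6.
Row 7: attacked by (1,5)→{5}; (2,7)→{2,7}; (3,1)→{1,5}; (4,3)→{3,6}; (5,8)→{6,8}; (6,6)→{5,6,7}; (8,2)→{1,2,3}. Safe: 4. Place at column 4.
Columns [5, 7, 1, 3, 8, 6, 4, 2], r−c [-4, -5, 2, 1, -3, 0, 3, 6], r+c [6, 9, 4, 7, 13, 12, 11, 10] are all distinct, so no two queens attack.

(1,5) (2,7) (3,1) (4,3) (5,8) (6,6) (7,4) (8,2)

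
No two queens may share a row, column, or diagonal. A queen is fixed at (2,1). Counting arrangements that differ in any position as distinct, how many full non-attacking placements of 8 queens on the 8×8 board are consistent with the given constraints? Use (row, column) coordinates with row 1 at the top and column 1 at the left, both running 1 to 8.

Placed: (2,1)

8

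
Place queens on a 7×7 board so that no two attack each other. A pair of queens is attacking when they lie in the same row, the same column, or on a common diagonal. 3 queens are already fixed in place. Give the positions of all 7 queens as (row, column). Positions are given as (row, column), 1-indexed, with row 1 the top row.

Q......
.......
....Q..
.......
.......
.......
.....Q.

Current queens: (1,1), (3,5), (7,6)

Row 2: attacked by (1,1)→{1,2}; (3,5)→{4,5,6}; (7,6)→{1,6}. Safe: 3, 7. Place at column 3.
Row 4: attacked by (1,1)→{1,4}; (2,3)→{1,3,5}; (3,5)→{4,5,6}; (7,6)→{3,6}. Safe: 2, 7. Place at column 7.
Row 5: attacked by (1,1)→{1,5}; (2,3)→{3,6}; (3,5)→{3,5,7}; (4,7)→{6,7}; (7,6)→{4,6}. Safe: 2. Place at column 2.
Row 6: attacked by (1,1)→{1,6}; (2,3)→{3,7}; (3,5)→{2,5}; (4,7)→{5,7}; (5,2)→{1,2,3}; (7,6)→{5,6,7}. Safe: 4. Place at column 4.
Columns [1, 3, 5, 7, 2, 4, 6], r−c [0, -1, -2, -3, 3, 2, 1], r+c [2, 5, 8, 11, 7, 10, 13] are all distinct, so no two queens attack.

(1,1) (2,3) (3,5) (4,7) (5,2) (6,4) (7,6)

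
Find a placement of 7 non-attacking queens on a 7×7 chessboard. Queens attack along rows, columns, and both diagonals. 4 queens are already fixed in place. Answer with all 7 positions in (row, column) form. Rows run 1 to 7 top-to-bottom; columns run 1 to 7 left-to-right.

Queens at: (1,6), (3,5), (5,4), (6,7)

(1,6) (2,2) (3,5) (4,1) (5,4) (6,7) (7,3)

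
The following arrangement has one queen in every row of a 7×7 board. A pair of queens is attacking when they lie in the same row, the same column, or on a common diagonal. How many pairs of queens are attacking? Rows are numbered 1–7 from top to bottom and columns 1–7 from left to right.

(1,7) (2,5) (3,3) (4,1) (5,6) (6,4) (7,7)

2

Same column: (1,7)–(7,7) (column 7).
Same diagonal: (3,3)–(7,7) (|3−7| = |3−7| = 4).
Total attacking pairs: 2.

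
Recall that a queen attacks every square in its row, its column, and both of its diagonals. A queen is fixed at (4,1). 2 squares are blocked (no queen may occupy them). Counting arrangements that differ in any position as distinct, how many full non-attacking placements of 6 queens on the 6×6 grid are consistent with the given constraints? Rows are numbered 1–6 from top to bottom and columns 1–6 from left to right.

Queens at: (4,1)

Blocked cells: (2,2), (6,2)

Branch on row 1: col 2 → 1; col 3 → 0; col 5 → 0; col 6 → 0.
Sum: 1 + 0 + 0 + 0 = 1.

1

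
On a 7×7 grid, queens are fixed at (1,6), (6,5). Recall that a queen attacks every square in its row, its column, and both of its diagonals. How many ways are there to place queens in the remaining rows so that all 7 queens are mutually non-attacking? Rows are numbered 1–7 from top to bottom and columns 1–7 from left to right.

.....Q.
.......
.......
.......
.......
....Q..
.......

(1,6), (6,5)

Branch on row 2: col 2 → 0; col 3 → 2; col 4 → 1.
Sum: 0 + 2 + 1 = 3.

3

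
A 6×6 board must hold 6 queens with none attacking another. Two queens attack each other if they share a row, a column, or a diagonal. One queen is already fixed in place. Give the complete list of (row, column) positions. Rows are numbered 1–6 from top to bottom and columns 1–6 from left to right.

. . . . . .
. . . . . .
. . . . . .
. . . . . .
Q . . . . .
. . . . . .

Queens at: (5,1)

(1,3) (2,6) (3,2) (4,5) (5,1) (6,4)

Row 1: attacked by (5,1)→{1,5}. Safe: 2, 3, 4, 6. Place at column 3.
Row 2: attacked by (1,3)→{2,3,4}; (5,1)→{1,4}. Safe: 5, 6. Place at column 6.
Row 3: attacked by (1,3)→{1,3,5}; (2,6)→{5,6}; (5,1)→{1,3}. Safe: 2, 4. Place at column 2.
Row 4: attacked by (1,3)→{3,6}; (2,6)→{4,6}; (3,2)→{1,2,3}; (5,1)→{1,2}. Safe: 5. Place at column 5.
Row 6: attacked by (1,3)→{3}; (2,6)→{2,6}; (3,2)→{2,5}; (4,5)→{3,5}; (5,1)→{1,2}. Safe: 4. Place at column 4.
Columns [3, 6, 2, 5, 1, 4], r−c [-2, -4, 1, -1, 4, 2], r+c [4, 8, 5, 9, 6, 10] are all distinct, so no two queens attack.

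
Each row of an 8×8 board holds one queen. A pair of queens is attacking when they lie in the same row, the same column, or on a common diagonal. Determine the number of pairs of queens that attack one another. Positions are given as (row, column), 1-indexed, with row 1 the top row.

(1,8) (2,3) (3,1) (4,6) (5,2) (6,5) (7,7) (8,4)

All columns are distinct and no two queens satisfy |Δrow| = |Δcol|, so no pair attacks.

0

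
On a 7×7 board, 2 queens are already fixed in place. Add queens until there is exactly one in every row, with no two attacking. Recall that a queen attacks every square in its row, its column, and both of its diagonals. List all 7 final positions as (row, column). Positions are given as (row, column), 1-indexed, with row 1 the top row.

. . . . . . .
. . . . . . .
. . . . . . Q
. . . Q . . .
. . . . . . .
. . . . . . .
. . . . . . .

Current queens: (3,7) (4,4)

(1,2) (2,5) (3,7) (4,4) (5,1) (6,3) (7,6)

Row 1: attacked by (3,7)→{5,7}; (4,4)→{1,4,7}. Safe: 2, 3, 6. Place at column 2.
Row 2: attacked by (1,2)→{1,2,3}; (3,7)→{6,7}; (4,4)→{2,4,6}. Safe: 5. Place at column 5.
Row 5: attacked by (1,2)→{2,6}; (2,5)→{2,5}; (3,7)→{5,7}; (4,4)→{3,4,5}. Safe: 1. Place at column 1.
Row 6: attacked by (1,2)→{2,7}; (2,5)→{1,5}; (3,7)→{4,7}; (4,4)→{2,4,6}; (5,1)→{1,2}. Safe: 3. Place at column 3.
Row 7: attacked by (1,2)→{2}; (2,5)→{5}; (3,7)→{3,7}; (4,4)→{1,4,7}; (5,1)→{1,3}; (6,3)→{2,3,4}. Safe: 6. Place at column 6.
Columns [2, 5, 7, 4, 1, 3, 6], r−c [-1, -3, -4, 0, 4, 3, 1], r+c [3, 7, 10, 8, 6, 9, 13] are all distinct, so no two queens attack.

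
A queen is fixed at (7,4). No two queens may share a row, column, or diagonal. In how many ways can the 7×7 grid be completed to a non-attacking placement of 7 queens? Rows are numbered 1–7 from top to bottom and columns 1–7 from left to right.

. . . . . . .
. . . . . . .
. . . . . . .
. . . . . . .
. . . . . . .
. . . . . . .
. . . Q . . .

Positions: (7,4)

6

Branch on row 1: col 1 → 1; col 2 → 1; col 3 → 1; col 5 → 1; col 6 → 1; col 7 → 1.
Sum: 1 + 1 + 1 + 1 + 1 + 1 = 6.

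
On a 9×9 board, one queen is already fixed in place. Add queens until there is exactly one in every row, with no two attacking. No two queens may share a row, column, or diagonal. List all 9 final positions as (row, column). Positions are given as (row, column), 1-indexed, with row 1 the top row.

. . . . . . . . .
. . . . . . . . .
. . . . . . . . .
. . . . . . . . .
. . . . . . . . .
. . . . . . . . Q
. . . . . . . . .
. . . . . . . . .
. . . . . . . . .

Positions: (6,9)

(1,7) (2,3) (3,8) (4,6) (5,2) (6,9) (7,5) (8,1) (9,4)

Row 1: attacked by (6,9)→{4,9}. Safe: 1, 2, 3, 5, 6, 7, 8. Place at column 7.
Row 2: attacked by (1,7)→{6,7,8}; (6,9)→{5,9}. Safe: 1, 2, 3, 4. Place at column 3.
Row 3: attacked by (1,7)→{5,7,9}; (2,3)→{2,3,4}; (6,9)→{6,9}. Safe: 1, 8. Place at column 8.
Row 4: attacked by (1,7)→{4,7}; (2,3)→{1,3,5}; (3,8)→{7,8,9}; (6,9)→{7,9}. Safe: 2, 6. Place at column 6.
Row 5: attacked by (1,7)→{3,7}; (2,3)→{3,6}; (3,8)→{6,8}; (4,6)→{5,6,7}; (6,9)→{8,9}. Safe: 1, 2, 4. Place at column 2.
Row 7: attacked by (1,7)→{1,7}; (2,3)→{3,8}; (3,8)→{4,8}; (4,6)→{3,6,9}; (5,2)→{2,4}; (6,9)→{8,9}. Safe: 5. Place at column 5.
Row 8: attacked by (1,7)→{7}; (2,3)→{3,9}; (3,8)→{3,8}; (4,6)→{2,6}; (5,2)→{2,5}; (6,9)→{7,9}; (7,5)→{4,5,6}. Safe: 1. Place at column 1.
Row 9: attacked by (1,7)→{7}; (2,3)→{3}; (3,8)→{2,8}; (4,6)→{1,6}; (5,2)→{2,6}; (6,9)→{6,9}; (7,5)→{3,5,7}; (8,1)→{1,2}. Safe: 4. Place at column 4.
Columns [7, 3, 8, 6, 2, 9, 5, 1, 4], r−c [-6, -1, -5, -2, 3, -3, 2, 7, 5], r+c [8, 5, 11, 10, 7, 15, 12, 9, 13] are all distinct, so no two queens attack.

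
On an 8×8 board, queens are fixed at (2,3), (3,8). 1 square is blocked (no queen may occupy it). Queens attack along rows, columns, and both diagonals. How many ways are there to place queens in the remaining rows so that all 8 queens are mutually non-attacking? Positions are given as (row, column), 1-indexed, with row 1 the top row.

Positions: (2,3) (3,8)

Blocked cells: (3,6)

Branch on row 1: col 1 → 0; col 5 → 1; col 7 → 1.
Sum: 0 + 1 + 1 = 2.

2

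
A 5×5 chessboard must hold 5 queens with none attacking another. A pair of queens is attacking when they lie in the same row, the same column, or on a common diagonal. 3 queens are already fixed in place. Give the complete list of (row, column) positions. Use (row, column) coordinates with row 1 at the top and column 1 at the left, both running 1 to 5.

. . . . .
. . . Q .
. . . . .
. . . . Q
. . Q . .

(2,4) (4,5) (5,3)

(1,1) (2,4) (3,2) (4,5) (5,3)

Row 1: attacked by (2,4)→{3,4,5}; (4,5)→{2,5}; (5,3)→{3}. Safe: 1. Place at column 1.
Row 3: attacked by (1,1)→{1,3}; (2,4)→{3,4,5}; (4,5)→{4,5}; (5,3)→{1,3,5}. Safe: 2. Place at column 2.
Columns [1, 4, 2, 5, 3], r−c [0, -2, 1, -1, 2], r+c [2, 6, 5, 9, 8] are all distinct, so no two queens attack.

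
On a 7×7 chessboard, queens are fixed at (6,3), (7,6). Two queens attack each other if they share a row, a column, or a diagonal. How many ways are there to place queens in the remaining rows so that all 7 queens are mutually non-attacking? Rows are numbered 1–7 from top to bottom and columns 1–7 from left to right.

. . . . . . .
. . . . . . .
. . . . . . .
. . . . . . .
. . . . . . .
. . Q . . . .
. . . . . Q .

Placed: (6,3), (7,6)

3

Branch on row 1: col 1 → 0; col 2 → 3; col 4 → 0; col 5 → 0; col 7 → 0.
Sum: 0 + 3 + 0 + 0 + 0 = 3.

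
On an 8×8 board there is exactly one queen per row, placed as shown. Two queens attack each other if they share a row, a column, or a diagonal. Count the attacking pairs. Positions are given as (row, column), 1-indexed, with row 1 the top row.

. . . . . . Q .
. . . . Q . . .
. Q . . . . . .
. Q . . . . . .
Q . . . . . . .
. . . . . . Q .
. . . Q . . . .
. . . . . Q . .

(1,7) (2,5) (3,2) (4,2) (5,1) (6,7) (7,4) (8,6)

4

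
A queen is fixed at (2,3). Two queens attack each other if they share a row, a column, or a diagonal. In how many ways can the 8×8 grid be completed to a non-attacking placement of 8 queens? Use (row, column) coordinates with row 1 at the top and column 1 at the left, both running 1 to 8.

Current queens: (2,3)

Branch on row 1: col 1 → 0; col 5 → 3; col 6 → 8; col 7 → 2; col 8 → 1.
Sum: 0 + 3 + 8 + 2 + 1 = 14.

14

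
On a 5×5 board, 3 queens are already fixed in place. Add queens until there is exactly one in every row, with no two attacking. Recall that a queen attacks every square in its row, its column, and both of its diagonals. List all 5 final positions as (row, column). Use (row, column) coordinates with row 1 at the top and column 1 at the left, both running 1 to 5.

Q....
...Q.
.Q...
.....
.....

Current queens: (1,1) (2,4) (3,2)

(1,1) (2,4) (3,2) (4,5) (5,3)

Row 4: attacked by (1,1)→{1,4}; (2,4)→{2,4}; (3,2)→{1,2,3}. Safe: 5. Place at column 5.
Row 5: attacked by (1,1)→{1,5}; (2,4)→{1,4}; (3,2)→{2,4}; (4,5)→{4,5}. Safe: 3. Place at column 3.
Columns [1, 4, 2, 5, 3], r−c [0, -2, 1, -1, 2], r+c [2, 6, 5, 9, 8] are all distinct, so no two queens attack.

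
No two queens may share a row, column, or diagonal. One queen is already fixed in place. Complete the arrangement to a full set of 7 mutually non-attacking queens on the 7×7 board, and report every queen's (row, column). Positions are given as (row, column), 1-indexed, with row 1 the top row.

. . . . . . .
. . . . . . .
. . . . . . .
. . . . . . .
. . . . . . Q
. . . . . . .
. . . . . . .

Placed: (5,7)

(1,1) (2,6) (3,4) (4,2) (5,7) (6,5) (7,3)

Row 1: attacked by (5,7)→{3,7}. Safe: 1, 2, 4, 5, 6. Place at column 1.
Row 2: attacked by (1,1)→{1,2}; (5,7)→{4,7}. Safe: 3, 5, 6. Place at column 6.
Row 3: attacked by (1,1)→{1,3}; (2,6)→{5,6,7}; (5,7)→{5,7}. Safe: 2, 4. Place at column 4.
Row 4: attacked by (1,1)→{1,4}; (2,6)→{4,6}; (3,4)→{3,4,5}; (5,7)→{6,7}. Safe: 2. Place at column 2.
Row 6: attacked by (1,1)→{1,6}; (2,6)→{2,6}; (3,4)→{1,4,7}; (4,2)→{2,4}; (5,7)→{6,7}. Safe: 3, 5. Place at column 5.
Row 7: attacked by (1,1)→{1,7}; (2,6)→{1,6}; (3,4)→{4}; (4,2)→{2,5}; (5,7)→{5,7}; (6,5)→{4,5,6}. Safe: 3. Place at column 3.
Columns [1, 6, 4, 2, 7, 5, 3], r−c [0, -4, -1, 2, -2, 1, 4], r+c [2, 8, 7, 6, 12, 11, 10] are all distinct, so no two queens attack.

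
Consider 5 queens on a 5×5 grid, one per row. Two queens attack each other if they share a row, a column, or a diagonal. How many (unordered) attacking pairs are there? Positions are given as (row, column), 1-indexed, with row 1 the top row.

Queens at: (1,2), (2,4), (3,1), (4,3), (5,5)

0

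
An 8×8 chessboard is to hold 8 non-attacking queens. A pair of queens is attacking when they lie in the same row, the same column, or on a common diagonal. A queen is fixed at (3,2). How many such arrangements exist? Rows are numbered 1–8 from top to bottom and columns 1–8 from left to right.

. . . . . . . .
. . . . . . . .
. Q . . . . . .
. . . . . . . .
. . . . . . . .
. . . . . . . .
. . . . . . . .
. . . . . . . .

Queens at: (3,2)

14

Branch on row 1: col 1 → 0; col 3 → 7; col 5 → 3; col 6 → 2; col 7 → 2; col 8 → 0.
Sum: 0 + 7 + 3 + 2 + 2 + 0 = 14.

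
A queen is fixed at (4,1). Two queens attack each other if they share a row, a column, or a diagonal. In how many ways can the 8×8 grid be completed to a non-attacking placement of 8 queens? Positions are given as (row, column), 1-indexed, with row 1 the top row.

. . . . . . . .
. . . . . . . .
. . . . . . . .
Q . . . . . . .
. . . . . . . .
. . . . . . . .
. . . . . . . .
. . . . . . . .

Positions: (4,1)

18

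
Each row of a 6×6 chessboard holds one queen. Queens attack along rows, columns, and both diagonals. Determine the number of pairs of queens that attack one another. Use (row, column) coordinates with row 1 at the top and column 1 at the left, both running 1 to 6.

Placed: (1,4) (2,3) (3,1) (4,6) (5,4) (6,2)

Same column: (1,4)–(5,4) (column 4).
Same diagonal: (1,4)–(2,3) (|1−2| = |4−3| = 1).
Total attacking pairs: 2.

2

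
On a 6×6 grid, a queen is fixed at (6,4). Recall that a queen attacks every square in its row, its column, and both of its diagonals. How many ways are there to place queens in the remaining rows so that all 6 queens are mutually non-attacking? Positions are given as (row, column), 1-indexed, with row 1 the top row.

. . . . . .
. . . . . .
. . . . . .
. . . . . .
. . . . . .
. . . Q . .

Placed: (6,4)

Branch on row 1: col 1 → 0; col 2 → 0; col 3 → 1; col 5 → 0; col 6 → 0.
Sum: 0 + 0 + 1 + 0 + 0 = 1.

1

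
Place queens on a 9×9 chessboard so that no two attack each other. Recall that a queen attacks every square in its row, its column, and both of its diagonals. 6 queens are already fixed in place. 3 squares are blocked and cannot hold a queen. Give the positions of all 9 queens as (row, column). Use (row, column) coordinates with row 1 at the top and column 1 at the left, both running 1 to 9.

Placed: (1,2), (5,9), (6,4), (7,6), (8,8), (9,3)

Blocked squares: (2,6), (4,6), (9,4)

(1,2) (2,7) (3,5) (4,1) (5,9) (6,4) (7,6) (8,8) (9,3)

Row 2: attacked by (1,2)→{1,2,3}; (5,9)→{6,9}; (6,4)→{4,8}; (7,6)→{1,6}; (8,8)→{2,8}; (9,3)→{3}. Blocked: 6. Safe: 5, 7. Place at column 7.
Row 3: attacked by (1,2)→{2,4}; (2,7)→{6,7,8}; (5,9)→{7,9}; (6,4)→{1,4,7}; (7,6)→{2,6}; (8,8)→{3,8}; (9,3)→{3,9}. Safe: 5. Place at column 5.
Row 4: attacked by (1,2)→{2,5}; (2,7)→{5,7,9}; (3,5)→{4,5,6}; (5,9)→{8,9}; (6,4)→{2,4,6}; (7,6)→{3,6,9}; (8,8)→{4,8}; (9,3)→{3,8}. Blocked: 6. Safe: 1. Place at column 1.
Columns [2, 7, 5, 1, 9, 4, 6, 8, 3], r−c [-1, -5, -2, 3, -4, 2, 1, 0, 6], r+c [3, 9, 8, 5, 14, 10, 13, 16, 12] are all distinct, so no two queens attack.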